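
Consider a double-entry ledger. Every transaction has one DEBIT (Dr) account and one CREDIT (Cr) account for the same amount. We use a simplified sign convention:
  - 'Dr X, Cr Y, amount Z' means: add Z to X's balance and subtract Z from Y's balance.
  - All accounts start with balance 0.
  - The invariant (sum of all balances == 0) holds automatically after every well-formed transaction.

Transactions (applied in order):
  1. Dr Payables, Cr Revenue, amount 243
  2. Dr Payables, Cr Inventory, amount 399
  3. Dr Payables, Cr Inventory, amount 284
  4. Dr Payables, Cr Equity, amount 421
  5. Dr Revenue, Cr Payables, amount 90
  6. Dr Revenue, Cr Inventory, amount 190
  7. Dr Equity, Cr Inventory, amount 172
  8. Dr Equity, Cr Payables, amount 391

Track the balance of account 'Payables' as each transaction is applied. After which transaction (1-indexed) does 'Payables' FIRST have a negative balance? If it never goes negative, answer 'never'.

Answer: never

Derivation:
After txn 1: Payables=243
After txn 2: Payables=642
After txn 3: Payables=926
After txn 4: Payables=1347
After txn 5: Payables=1257
After txn 6: Payables=1257
After txn 7: Payables=1257
After txn 8: Payables=866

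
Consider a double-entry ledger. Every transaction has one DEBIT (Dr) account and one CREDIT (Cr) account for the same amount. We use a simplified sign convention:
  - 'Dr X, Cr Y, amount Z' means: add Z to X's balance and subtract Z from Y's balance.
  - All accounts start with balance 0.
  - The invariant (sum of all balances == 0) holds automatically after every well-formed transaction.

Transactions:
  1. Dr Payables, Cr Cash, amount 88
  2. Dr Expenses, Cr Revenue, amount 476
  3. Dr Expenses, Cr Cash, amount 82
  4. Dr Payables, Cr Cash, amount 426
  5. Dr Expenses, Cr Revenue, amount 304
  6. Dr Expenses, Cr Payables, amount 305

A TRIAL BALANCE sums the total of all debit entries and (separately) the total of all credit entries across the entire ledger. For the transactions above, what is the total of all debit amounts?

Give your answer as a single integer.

Answer: 1681

Derivation:
Txn 1: debit+=88
Txn 2: debit+=476
Txn 3: debit+=82
Txn 4: debit+=426
Txn 5: debit+=304
Txn 6: debit+=305
Total debits = 1681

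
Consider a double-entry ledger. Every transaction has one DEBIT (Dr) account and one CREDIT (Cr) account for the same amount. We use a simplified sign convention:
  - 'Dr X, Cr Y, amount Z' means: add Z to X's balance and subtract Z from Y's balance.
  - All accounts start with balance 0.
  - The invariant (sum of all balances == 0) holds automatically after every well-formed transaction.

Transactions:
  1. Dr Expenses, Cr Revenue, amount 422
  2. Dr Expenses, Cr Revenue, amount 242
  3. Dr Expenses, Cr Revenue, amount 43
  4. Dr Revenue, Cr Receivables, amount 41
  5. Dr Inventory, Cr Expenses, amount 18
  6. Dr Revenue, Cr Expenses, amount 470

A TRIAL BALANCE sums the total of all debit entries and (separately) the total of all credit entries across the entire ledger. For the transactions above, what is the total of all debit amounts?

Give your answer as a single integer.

Txn 1: debit+=422
Txn 2: debit+=242
Txn 3: debit+=43
Txn 4: debit+=41
Txn 5: debit+=18
Txn 6: debit+=470
Total debits = 1236

Answer: 1236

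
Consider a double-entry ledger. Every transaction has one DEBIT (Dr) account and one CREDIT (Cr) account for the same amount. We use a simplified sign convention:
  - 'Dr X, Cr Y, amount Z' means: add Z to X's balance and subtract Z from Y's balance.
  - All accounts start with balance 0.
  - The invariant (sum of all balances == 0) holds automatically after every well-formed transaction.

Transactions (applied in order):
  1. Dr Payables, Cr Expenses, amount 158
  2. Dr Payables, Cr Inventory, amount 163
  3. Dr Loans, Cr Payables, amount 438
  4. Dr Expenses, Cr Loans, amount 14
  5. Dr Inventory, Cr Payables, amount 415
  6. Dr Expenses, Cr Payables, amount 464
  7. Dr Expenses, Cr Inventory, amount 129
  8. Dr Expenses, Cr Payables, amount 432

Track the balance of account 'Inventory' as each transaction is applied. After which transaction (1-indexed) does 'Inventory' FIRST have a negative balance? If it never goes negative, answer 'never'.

After txn 1: Inventory=0
After txn 2: Inventory=-163

Answer: 2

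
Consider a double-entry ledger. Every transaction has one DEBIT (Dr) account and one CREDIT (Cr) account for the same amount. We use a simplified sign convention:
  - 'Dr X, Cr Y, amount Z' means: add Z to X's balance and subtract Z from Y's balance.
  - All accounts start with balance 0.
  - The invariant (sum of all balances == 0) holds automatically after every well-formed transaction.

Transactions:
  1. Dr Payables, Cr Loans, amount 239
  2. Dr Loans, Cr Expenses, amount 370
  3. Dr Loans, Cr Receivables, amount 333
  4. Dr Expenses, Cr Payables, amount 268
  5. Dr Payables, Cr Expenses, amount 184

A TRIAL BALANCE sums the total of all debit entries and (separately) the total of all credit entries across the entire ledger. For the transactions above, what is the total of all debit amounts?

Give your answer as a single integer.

Answer: 1394

Derivation:
Txn 1: debit+=239
Txn 2: debit+=370
Txn 3: debit+=333
Txn 4: debit+=268
Txn 5: debit+=184
Total debits = 1394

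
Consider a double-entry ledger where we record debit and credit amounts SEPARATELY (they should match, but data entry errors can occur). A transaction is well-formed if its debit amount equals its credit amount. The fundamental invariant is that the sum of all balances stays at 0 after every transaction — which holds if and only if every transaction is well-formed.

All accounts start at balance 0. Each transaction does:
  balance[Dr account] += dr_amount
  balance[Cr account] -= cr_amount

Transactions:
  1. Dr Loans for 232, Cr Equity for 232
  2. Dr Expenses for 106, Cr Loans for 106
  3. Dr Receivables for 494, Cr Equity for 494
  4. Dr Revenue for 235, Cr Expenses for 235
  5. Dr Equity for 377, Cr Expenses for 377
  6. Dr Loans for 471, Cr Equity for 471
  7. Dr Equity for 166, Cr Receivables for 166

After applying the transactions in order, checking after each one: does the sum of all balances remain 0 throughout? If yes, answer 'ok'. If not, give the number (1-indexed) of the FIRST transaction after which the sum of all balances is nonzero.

Answer: ok

Derivation:
After txn 1: dr=232 cr=232 sum_balances=0
After txn 2: dr=106 cr=106 sum_balances=0
After txn 3: dr=494 cr=494 sum_balances=0
After txn 4: dr=235 cr=235 sum_balances=0
After txn 5: dr=377 cr=377 sum_balances=0
After txn 6: dr=471 cr=471 sum_balances=0
After txn 7: dr=166 cr=166 sum_balances=0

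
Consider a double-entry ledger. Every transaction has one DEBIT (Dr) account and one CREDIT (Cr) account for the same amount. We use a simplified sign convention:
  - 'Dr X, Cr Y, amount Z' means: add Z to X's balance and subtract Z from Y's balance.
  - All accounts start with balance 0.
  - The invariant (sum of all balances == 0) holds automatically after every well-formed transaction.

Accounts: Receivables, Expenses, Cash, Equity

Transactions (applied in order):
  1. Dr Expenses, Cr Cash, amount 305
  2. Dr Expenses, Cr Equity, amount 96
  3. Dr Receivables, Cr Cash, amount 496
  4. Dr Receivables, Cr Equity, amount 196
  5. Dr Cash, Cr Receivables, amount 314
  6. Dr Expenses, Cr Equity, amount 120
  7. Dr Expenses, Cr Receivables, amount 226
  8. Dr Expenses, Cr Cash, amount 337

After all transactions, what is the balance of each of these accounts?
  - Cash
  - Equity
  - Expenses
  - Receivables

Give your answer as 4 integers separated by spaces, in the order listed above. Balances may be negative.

After txn 1 (Dr Expenses, Cr Cash, amount 305): Cash=-305 Expenses=305
After txn 2 (Dr Expenses, Cr Equity, amount 96): Cash=-305 Equity=-96 Expenses=401
After txn 3 (Dr Receivables, Cr Cash, amount 496): Cash=-801 Equity=-96 Expenses=401 Receivables=496
After txn 4 (Dr Receivables, Cr Equity, amount 196): Cash=-801 Equity=-292 Expenses=401 Receivables=692
After txn 5 (Dr Cash, Cr Receivables, amount 314): Cash=-487 Equity=-292 Expenses=401 Receivables=378
After txn 6 (Dr Expenses, Cr Equity, amount 120): Cash=-487 Equity=-412 Expenses=521 Receivables=378
After txn 7 (Dr Expenses, Cr Receivables, amount 226): Cash=-487 Equity=-412 Expenses=747 Receivables=152
After txn 8 (Dr Expenses, Cr Cash, amount 337): Cash=-824 Equity=-412 Expenses=1084 Receivables=152

Answer: -824 -412 1084 152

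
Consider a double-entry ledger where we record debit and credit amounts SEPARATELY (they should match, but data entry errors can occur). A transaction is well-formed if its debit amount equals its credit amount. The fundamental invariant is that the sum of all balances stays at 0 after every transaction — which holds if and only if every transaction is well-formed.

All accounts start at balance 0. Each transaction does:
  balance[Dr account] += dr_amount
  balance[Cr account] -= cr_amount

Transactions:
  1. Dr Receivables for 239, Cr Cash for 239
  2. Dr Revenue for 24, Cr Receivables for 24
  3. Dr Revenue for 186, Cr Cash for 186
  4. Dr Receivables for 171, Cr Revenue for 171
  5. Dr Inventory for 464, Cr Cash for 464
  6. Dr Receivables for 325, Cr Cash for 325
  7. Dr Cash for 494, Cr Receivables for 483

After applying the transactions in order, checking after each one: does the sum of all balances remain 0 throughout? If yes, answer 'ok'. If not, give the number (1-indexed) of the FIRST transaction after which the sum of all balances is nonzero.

Answer: 7

Derivation:
After txn 1: dr=239 cr=239 sum_balances=0
After txn 2: dr=24 cr=24 sum_balances=0
After txn 3: dr=186 cr=186 sum_balances=0
After txn 4: dr=171 cr=171 sum_balances=0
After txn 5: dr=464 cr=464 sum_balances=0
After txn 6: dr=325 cr=325 sum_balances=0
After txn 7: dr=494 cr=483 sum_balances=11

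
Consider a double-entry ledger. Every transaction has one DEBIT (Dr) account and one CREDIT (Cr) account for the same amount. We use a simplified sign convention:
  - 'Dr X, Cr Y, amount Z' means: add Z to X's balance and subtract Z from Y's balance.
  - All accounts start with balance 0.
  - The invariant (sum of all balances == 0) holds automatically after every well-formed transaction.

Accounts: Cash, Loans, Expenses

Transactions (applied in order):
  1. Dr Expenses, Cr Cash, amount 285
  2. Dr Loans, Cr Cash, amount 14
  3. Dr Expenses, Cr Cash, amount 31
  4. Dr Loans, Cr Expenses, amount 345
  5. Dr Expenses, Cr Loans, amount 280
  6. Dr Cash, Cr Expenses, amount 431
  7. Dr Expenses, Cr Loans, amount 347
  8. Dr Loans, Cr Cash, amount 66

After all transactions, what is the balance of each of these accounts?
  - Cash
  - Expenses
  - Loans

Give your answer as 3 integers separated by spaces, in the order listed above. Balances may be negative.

Answer: 35 167 -202

Derivation:
After txn 1 (Dr Expenses, Cr Cash, amount 285): Cash=-285 Expenses=285
After txn 2 (Dr Loans, Cr Cash, amount 14): Cash=-299 Expenses=285 Loans=14
After txn 3 (Dr Expenses, Cr Cash, amount 31): Cash=-330 Expenses=316 Loans=14
After txn 4 (Dr Loans, Cr Expenses, amount 345): Cash=-330 Expenses=-29 Loans=359
After txn 5 (Dr Expenses, Cr Loans, amount 280): Cash=-330 Expenses=251 Loans=79
After txn 6 (Dr Cash, Cr Expenses, amount 431): Cash=101 Expenses=-180 Loans=79
After txn 7 (Dr Expenses, Cr Loans, amount 347): Cash=101 Expenses=167 Loans=-268
After txn 8 (Dr Loans, Cr Cash, amount 66): Cash=35 Expenses=167 Loans=-202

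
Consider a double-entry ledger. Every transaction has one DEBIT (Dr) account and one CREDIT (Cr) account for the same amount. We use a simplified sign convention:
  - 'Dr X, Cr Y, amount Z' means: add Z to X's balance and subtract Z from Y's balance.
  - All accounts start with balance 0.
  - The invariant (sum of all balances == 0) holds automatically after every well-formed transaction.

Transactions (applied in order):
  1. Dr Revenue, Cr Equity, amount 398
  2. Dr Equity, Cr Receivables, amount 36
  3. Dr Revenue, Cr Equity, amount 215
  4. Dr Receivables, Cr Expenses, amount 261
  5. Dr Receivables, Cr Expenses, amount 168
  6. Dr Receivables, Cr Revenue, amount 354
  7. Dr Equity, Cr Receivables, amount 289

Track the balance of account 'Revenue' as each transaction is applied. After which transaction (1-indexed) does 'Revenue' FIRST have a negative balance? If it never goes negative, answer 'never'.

Answer: never

Derivation:
After txn 1: Revenue=398
After txn 2: Revenue=398
After txn 3: Revenue=613
After txn 4: Revenue=613
After txn 5: Revenue=613
After txn 6: Revenue=259
After txn 7: Revenue=259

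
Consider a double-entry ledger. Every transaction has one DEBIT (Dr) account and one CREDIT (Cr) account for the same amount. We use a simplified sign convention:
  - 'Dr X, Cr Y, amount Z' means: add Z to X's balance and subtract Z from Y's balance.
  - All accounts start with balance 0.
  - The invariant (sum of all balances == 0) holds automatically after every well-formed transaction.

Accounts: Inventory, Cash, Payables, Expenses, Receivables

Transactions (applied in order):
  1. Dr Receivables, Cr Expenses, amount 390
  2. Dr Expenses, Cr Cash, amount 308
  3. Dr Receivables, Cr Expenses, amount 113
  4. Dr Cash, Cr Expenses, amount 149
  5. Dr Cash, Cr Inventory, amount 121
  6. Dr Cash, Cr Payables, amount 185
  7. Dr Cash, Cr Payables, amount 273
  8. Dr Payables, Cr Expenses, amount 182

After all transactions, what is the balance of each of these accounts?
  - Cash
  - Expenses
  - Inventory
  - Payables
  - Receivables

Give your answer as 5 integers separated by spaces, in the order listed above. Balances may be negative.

Answer: 420 -526 -121 -276 503

Derivation:
After txn 1 (Dr Receivables, Cr Expenses, amount 390): Expenses=-390 Receivables=390
After txn 2 (Dr Expenses, Cr Cash, amount 308): Cash=-308 Expenses=-82 Receivables=390
After txn 3 (Dr Receivables, Cr Expenses, amount 113): Cash=-308 Expenses=-195 Receivables=503
After txn 4 (Dr Cash, Cr Expenses, amount 149): Cash=-159 Expenses=-344 Receivables=503
After txn 5 (Dr Cash, Cr Inventory, amount 121): Cash=-38 Expenses=-344 Inventory=-121 Receivables=503
After txn 6 (Dr Cash, Cr Payables, amount 185): Cash=147 Expenses=-344 Inventory=-121 Payables=-185 Receivables=503
After txn 7 (Dr Cash, Cr Payables, amount 273): Cash=420 Expenses=-344 Inventory=-121 Payables=-458 Receivables=503
After txn 8 (Dr Payables, Cr Expenses, amount 182): Cash=420 Expenses=-526 Inventory=-121 Payables=-276 Receivables=503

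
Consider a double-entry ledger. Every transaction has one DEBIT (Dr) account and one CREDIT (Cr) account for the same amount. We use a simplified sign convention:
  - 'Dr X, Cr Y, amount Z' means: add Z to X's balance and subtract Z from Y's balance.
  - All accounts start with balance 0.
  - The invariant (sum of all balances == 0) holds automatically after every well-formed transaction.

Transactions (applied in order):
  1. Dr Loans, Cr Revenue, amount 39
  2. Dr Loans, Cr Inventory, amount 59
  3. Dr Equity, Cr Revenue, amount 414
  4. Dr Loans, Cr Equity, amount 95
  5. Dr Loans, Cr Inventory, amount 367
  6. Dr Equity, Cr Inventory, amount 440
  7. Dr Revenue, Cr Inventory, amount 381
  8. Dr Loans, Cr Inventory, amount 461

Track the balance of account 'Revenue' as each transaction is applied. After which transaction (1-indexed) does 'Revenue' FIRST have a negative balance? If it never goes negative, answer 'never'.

After txn 1: Revenue=-39

Answer: 1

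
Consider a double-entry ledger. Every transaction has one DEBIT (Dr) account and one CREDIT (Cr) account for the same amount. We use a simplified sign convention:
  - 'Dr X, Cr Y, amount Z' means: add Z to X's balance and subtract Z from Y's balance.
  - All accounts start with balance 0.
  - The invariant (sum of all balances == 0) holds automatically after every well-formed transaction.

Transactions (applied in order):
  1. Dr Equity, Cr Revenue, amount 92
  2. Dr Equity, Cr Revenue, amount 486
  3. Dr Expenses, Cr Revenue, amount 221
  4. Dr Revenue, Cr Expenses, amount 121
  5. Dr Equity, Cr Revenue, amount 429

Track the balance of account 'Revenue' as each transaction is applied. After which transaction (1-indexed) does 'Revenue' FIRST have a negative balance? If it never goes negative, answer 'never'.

After txn 1: Revenue=-92

Answer: 1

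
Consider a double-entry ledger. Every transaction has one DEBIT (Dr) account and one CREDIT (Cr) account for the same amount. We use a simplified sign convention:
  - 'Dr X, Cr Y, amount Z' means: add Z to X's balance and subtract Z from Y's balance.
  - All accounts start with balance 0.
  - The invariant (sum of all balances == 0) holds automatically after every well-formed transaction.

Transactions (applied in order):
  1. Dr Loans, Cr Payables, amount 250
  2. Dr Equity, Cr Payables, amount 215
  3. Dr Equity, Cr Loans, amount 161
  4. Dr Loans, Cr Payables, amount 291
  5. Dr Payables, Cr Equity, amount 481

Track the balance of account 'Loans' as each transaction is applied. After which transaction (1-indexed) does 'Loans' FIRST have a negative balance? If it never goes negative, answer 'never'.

Answer: never

Derivation:
After txn 1: Loans=250
After txn 2: Loans=250
After txn 3: Loans=89
After txn 4: Loans=380
After txn 5: Loans=380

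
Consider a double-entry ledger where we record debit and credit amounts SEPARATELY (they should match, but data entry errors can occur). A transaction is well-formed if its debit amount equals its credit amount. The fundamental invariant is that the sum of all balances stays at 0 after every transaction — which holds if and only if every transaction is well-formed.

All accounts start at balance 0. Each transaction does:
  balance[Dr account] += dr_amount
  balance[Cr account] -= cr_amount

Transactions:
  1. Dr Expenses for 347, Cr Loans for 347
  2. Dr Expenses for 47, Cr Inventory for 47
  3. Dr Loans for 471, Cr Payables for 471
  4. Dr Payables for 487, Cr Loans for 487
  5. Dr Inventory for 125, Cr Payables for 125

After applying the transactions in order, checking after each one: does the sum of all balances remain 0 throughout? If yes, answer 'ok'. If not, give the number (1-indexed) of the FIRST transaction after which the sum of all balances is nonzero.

After txn 1: dr=347 cr=347 sum_balances=0
After txn 2: dr=47 cr=47 sum_balances=0
After txn 3: dr=471 cr=471 sum_balances=0
After txn 4: dr=487 cr=487 sum_balances=0
After txn 5: dr=125 cr=125 sum_balances=0

Answer: ok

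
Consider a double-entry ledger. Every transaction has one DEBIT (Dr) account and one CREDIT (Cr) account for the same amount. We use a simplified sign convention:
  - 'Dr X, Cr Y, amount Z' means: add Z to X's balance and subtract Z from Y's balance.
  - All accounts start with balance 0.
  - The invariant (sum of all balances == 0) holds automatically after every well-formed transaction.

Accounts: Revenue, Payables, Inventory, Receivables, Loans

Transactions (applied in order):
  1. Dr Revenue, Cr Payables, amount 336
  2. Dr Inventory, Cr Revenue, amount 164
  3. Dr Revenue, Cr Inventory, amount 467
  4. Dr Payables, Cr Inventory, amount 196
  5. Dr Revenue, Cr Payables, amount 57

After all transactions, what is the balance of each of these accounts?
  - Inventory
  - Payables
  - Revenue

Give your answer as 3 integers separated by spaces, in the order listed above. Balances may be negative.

Answer: -499 -197 696

Derivation:
After txn 1 (Dr Revenue, Cr Payables, amount 336): Payables=-336 Revenue=336
After txn 2 (Dr Inventory, Cr Revenue, amount 164): Inventory=164 Payables=-336 Revenue=172
After txn 3 (Dr Revenue, Cr Inventory, amount 467): Inventory=-303 Payables=-336 Revenue=639
After txn 4 (Dr Payables, Cr Inventory, amount 196): Inventory=-499 Payables=-140 Revenue=639
After txn 5 (Dr Revenue, Cr Payables, amount 57): Inventory=-499 Payables=-197 Revenue=696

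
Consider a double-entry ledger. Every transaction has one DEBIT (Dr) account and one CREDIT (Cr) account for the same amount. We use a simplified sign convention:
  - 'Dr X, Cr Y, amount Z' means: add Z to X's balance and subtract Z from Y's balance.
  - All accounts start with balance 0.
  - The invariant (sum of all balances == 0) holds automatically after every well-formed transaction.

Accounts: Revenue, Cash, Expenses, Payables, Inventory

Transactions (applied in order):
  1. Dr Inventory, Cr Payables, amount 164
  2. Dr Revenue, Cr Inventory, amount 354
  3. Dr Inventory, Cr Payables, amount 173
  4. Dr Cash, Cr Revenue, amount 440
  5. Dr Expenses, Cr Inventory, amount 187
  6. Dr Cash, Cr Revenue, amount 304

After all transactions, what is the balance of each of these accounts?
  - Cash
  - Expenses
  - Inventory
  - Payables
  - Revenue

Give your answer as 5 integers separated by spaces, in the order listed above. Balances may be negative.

Answer: 744 187 -204 -337 -390

Derivation:
After txn 1 (Dr Inventory, Cr Payables, amount 164): Inventory=164 Payables=-164
After txn 2 (Dr Revenue, Cr Inventory, amount 354): Inventory=-190 Payables=-164 Revenue=354
After txn 3 (Dr Inventory, Cr Payables, amount 173): Inventory=-17 Payables=-337 Revenue=354
After txn 4 (Dr Cash, Cr Revenue, amount 440): Cash=440 Inventory=-17 Payables=-337 Revenue=-86
After txn 5 (Dr Expenses, Cr Inventory, amount 187): Cash=440 Expenses=187 Inventory=-204 Payables=-337 Revenue=-86
After txn 6 (Dr Cash, Cr Revenue, amount 304): Cash=744 Expenses=187 Inventory=-204 Payables=-337 Revenue=-390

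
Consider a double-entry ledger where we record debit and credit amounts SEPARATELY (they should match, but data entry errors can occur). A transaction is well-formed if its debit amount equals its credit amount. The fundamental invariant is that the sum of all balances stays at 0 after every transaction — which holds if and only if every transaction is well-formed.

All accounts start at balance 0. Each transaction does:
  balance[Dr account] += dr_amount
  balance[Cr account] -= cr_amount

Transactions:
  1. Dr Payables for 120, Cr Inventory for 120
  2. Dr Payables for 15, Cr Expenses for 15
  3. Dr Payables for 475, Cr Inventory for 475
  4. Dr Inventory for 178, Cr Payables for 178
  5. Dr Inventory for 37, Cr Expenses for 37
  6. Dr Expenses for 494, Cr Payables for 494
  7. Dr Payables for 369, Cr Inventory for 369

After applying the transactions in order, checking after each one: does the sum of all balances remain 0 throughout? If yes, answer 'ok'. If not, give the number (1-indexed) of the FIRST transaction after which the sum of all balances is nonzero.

After txn 1: dr=120 cr=120 sum_balances=0
After txn 2: dr=15 cr=15 sum_balances=0
After txn 3: dr=475 cr=475 sum_balances=0
After txn 4: dr=178 cr=178 sum_balances=0
After txn 5: dr=37 cr=37 sum_balances=0
After txn 6: dr=494 cr=494 sum_balances=0
After txn 7: dr=369 cr=369 sum_balances=0

Answer: ok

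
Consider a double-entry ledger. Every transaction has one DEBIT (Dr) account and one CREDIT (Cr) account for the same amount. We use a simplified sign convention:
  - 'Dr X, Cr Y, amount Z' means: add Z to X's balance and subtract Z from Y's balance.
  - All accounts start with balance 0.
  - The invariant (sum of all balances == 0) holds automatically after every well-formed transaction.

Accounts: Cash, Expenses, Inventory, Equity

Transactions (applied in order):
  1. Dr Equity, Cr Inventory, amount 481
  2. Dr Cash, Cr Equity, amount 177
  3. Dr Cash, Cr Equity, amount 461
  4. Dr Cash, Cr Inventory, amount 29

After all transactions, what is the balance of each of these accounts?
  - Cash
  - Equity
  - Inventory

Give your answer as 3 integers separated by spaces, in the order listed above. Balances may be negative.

After txn 1 (Dr Equity, Cr Inventory, amount 481): Equity=481 Inventory=-481
After txn 2 (Dr Cash, Cr Equity, amount 177): Cash=177 Equity=304 Inventory=-481
After txn 3 (Dr Cash, Cr Equity, amount 461): Cash=638 Equity=-157 Inventory=-481
After txn 4 (Dr Cash, Cr Inventory, amount 29): Cash=667 Equity=-157 Inventory=-510

Answer: 667 -157 -510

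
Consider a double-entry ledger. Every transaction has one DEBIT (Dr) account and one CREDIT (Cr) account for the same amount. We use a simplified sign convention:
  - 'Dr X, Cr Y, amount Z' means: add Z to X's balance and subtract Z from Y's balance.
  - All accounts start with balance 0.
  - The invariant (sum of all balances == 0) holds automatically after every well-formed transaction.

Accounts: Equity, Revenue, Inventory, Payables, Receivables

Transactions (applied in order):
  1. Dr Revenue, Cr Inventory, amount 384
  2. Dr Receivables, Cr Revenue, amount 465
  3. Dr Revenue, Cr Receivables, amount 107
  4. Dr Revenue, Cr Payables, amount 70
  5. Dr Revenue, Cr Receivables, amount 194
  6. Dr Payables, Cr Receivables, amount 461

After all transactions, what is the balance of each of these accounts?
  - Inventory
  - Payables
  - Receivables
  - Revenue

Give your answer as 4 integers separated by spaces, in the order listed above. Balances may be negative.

After txn 1 (Dr Revenue, Cr Inventory, amount 384): Inventory=-384 Revenue=384
After txn 2 (Dr Receivables, Cr Revenue, amount 465): Inventory=-384 Receivables=465 Revenue=-81
After txn 3 (Dr Revenue, Cr Receivables, amount 107): Inventory=-384 Receivables=358 Revenue=26
After txn 4 (Dr Revenue, Cr Payables, amount 70): Inventory=-384 Payables=-70 Receivables=358 Revenue=96
After txn 5 (Dr Revenue, Cr Receivables, amount 194): Inventory=-384 Payables=-70 Receivables=164 Revenue=290
After txn 6 (Dr Payables, Cr Receivables, amount 461): Inventory=-384 Payables=391 Receivables=-297 Revenue=290

Answer: -384 391 -297 290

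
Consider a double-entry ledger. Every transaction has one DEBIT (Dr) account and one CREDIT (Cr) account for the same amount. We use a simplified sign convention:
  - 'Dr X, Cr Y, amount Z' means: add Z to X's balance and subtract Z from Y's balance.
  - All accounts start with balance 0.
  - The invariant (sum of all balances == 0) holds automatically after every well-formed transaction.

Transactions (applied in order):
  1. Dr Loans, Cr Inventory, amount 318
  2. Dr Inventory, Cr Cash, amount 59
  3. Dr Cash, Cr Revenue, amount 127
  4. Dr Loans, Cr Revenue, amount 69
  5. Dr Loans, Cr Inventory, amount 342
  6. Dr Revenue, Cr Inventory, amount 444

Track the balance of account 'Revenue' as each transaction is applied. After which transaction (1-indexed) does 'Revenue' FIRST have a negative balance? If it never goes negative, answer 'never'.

Answer: 3

Derivation:
After txn 1: Revenue=0
After txn 2: Revenue=0
After txn 3: Revenue=-127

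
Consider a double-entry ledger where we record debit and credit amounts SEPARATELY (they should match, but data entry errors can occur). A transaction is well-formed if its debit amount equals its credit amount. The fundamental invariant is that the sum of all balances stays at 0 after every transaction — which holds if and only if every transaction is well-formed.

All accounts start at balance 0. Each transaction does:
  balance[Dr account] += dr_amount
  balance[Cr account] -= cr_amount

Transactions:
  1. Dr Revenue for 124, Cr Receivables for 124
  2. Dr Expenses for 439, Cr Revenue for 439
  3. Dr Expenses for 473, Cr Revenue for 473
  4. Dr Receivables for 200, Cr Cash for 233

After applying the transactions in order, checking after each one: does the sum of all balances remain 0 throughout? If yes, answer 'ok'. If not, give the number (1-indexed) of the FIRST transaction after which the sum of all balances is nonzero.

Answer: 4

Derivation:
After txn 1: dr=124 cr=124 sum_balances=0
After txn 2: dr=439 cr=439 sum_balances=0
After txn 3: dr=473 cr=473 sum_balances=0
After txn 4: dr=200 cr=233 sum_balances=-33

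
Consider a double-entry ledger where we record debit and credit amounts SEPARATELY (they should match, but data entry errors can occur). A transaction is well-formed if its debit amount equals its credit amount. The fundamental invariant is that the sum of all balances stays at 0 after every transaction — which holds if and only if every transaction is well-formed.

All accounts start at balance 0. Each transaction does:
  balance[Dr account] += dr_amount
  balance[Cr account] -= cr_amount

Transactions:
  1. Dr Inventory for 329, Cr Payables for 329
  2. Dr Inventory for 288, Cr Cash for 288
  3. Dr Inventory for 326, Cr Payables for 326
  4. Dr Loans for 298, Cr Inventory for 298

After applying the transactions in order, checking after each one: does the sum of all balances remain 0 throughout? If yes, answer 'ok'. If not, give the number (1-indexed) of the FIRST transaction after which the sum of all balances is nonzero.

Answer: ok

Derivation:
After txn 1: dr=329 cr=329 sum_balances=0
After txn 2: dr=288 cr=288 sum_balances=0
After txn 3: dr=326 cr=326 sum_balances=0
After txn 4: dr=298 cr=298 sum_balances=0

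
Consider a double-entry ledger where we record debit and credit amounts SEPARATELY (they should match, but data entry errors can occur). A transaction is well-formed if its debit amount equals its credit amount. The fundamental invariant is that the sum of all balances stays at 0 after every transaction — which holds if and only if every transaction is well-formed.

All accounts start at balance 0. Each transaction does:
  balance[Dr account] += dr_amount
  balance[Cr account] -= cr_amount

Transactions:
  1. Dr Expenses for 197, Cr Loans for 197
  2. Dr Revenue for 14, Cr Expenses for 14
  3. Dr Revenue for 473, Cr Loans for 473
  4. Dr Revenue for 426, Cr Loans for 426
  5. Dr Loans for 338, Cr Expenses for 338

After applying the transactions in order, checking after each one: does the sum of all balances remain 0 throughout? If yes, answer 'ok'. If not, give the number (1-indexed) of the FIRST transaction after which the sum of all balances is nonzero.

After txn 1: dr=197 cr=197 sum_balances=0
After txn 2: dr=14 cr=14 sum_balances=0
After txn 3: dr=473 cr=473 sum_balances=0
After txn 4: dr=426 cr=426 sum_balances=0
After txn 5: dr=338 cr=338 sum_balances=0

Answer: ok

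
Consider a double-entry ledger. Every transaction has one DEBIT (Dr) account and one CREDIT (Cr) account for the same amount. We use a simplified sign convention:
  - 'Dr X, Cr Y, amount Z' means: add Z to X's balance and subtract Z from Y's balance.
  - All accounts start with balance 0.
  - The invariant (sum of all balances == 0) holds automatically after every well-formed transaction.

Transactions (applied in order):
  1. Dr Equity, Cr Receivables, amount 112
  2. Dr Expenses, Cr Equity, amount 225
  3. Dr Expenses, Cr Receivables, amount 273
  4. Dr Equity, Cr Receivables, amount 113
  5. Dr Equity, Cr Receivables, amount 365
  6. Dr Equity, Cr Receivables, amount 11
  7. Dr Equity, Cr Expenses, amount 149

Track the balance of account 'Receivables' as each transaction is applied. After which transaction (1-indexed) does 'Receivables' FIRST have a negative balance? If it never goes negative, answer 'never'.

Answer: 1

Derivation:
After txn 1: Receivables=-112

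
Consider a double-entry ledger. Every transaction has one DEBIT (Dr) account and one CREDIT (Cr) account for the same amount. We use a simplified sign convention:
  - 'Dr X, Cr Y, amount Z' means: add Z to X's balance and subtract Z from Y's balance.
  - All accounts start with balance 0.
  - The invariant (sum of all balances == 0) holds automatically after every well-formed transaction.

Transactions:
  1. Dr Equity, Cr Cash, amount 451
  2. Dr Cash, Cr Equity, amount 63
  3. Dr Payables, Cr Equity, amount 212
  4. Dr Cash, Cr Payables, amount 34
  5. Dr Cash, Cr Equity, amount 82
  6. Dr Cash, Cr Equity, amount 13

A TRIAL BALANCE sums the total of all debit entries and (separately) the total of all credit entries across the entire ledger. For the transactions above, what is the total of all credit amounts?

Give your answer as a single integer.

Answer: 855

Derivation:
Txn 1: credit+=451
Txn 2: credit+=63
Txn 3: credit+=212
Txn 4: credit+=34
Txn 5: credit+=82
Txn 6: credit+=13
Total credits = 855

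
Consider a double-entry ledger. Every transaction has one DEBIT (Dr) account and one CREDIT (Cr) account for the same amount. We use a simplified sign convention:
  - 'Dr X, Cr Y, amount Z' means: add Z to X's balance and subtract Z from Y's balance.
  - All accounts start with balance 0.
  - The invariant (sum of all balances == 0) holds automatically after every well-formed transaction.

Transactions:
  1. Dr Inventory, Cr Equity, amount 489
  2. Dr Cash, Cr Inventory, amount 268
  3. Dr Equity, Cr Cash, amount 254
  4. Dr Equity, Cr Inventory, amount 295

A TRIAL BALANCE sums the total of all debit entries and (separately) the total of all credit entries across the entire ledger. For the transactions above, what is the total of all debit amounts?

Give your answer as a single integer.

Txn 1: debit+=489
Txn 2: debit+=268
Txn 3: debit+=254
Txn 4: debit+=295
Total debits = 1306

Answer: 1306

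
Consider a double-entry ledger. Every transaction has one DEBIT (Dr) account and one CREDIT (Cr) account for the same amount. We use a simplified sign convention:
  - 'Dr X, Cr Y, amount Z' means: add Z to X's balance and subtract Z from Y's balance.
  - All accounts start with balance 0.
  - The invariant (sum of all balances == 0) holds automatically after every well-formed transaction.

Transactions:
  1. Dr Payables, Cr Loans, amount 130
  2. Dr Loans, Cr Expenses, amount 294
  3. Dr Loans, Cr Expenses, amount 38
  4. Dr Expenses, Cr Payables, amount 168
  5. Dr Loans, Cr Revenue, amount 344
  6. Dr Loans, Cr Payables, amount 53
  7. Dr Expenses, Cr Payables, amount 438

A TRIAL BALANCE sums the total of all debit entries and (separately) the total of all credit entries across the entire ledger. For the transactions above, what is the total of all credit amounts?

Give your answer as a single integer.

Txn 1: credit+=130
Txn 2: credit+=294
Txn 3: credit+=38
Txn 4: credit+=168
Txn 5: credit+=344
Txn 6: credit+=53
Txn 7: credit+=438
Total credits = 1465

Answer: 1465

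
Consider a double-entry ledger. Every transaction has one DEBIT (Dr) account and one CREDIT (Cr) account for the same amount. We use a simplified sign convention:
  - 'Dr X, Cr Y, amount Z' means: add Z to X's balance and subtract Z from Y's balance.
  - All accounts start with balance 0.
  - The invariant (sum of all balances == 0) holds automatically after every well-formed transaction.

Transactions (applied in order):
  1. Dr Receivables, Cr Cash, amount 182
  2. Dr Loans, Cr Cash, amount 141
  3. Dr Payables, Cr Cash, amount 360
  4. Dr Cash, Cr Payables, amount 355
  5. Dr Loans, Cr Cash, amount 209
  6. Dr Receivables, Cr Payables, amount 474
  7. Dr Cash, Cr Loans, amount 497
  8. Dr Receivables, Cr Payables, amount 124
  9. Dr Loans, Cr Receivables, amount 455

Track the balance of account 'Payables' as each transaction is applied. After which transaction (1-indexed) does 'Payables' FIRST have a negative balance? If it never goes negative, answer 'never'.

After txn 1: Payables=0
After txn 2: Payables=0
After txn 3: Payables=360
After txn 4: Payables=5
After txn 5: Payables=5
After txn 6: Payables=-469

Answer: 6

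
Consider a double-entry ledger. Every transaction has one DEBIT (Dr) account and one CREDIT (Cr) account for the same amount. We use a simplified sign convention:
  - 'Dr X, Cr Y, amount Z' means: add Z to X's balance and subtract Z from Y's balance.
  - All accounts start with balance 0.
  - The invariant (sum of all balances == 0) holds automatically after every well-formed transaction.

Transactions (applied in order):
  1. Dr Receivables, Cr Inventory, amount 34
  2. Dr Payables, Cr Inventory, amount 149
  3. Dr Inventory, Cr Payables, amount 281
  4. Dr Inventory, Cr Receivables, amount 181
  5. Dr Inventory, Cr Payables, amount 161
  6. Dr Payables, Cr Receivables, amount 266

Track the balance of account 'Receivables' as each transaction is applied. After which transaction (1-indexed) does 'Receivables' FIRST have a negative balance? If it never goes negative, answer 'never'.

Answer: 4

Derivation:
After txn 1: Receivables=34
After txn 2: Receivables=34
After txn 3: Receivables=34
After txn 4: Receivables=-147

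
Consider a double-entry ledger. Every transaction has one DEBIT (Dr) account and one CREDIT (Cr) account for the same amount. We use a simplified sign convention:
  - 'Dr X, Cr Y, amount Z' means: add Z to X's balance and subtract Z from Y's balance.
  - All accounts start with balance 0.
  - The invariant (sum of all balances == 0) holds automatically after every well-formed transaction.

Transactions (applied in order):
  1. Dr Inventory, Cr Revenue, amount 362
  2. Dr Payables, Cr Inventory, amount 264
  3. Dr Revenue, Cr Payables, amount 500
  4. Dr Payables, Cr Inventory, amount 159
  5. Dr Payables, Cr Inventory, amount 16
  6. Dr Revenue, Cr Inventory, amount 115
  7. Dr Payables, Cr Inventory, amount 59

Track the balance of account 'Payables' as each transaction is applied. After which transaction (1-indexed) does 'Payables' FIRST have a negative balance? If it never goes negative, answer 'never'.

After txn 1: Payables=0
After txn 2: Payables=264
After txn 3: Payables=-236

Answer: 3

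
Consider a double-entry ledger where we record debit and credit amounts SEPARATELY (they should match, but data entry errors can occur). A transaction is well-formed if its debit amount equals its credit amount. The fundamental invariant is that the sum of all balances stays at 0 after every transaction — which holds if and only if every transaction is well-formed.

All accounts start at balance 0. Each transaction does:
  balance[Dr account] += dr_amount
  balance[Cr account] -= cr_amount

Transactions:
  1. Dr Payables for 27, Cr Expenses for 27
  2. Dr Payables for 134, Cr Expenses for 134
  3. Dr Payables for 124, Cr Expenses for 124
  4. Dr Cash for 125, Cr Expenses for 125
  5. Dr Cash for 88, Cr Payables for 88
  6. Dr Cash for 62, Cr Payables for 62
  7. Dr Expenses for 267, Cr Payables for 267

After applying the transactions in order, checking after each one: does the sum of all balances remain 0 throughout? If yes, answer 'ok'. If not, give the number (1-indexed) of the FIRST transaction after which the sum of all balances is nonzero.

Answer: ok

Derivation:
After txn 1: dr=27 cr=27 sum_balances=0
After txn 2: dr=134 cr=134 sum_balances=0
After txn 3: dr=124 cr=124 sum_balances=0
After txn 4: dr=125 cr=125 sum_balances=0
After txn 5: dr=88 cr=88 sum_balances=0
After txn 6: dr=62 cr=62 sum_balances=0
After txn 7: dr=267 cr=267 sum_balances=0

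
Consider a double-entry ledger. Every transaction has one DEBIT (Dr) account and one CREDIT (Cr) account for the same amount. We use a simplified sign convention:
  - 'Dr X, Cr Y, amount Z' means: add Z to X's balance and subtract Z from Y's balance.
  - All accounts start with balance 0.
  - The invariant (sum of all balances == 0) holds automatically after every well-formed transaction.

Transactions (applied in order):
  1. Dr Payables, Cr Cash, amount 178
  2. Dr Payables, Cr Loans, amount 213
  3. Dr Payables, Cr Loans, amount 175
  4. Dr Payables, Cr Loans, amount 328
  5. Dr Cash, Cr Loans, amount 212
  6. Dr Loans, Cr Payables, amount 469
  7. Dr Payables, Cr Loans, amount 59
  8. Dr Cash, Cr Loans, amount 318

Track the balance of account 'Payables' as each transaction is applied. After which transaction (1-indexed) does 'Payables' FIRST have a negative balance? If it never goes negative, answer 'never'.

Answer: never

Derivation:
After txn 1: Payables=178
After txn 2: Payables=391
After txn 3: Payables=566
After txn 4: Payables=894
After txn 5: Payables=894
After txn 6: Payables=425
After txn 7: Payables=484
After txn 8: Payables=484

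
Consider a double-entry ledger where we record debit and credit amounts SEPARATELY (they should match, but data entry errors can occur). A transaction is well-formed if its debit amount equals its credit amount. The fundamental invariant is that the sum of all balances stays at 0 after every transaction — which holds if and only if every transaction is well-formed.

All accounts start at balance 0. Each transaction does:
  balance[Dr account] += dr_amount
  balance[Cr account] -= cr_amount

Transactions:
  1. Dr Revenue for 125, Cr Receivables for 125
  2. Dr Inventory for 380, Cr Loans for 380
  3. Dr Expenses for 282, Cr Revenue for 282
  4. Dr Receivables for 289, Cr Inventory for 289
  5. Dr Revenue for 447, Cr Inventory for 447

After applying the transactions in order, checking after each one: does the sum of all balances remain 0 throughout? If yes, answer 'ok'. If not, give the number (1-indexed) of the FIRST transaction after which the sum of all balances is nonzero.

After txn 1: dr=125 cr=125 sum_balances=0
After txn 2: dr=380 cr=380 sum_balances=0
After txn 3: dr=282 cr=282 sum_balances=0
After txn 4: dr=289 cr=289 sum_balances=0
After txn 5: dr=447 cr=447 sum_balances=0

Answer: ok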